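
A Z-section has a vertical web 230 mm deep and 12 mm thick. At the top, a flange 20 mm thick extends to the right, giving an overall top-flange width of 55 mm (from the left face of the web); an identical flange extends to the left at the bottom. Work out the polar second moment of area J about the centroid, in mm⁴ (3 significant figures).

Break the section into simple shapes (no overlaps), measuring from the bottom-left corner of the bounding box.
Web: 12 × 230, A = 2 760 mm², y = 115 mm, Ī = 12 167 000 mm⁴.
Top flange (beyond web): 43 × 20, A = 860 mm², y = 220 mm, Ī = 28 667 mm⁴.
Bottom flange (beyond web): 43 × 20, A = 860 mm², y = 10 mm, Ī = 28 667 mm⁴.
Centroid: ȳ = ΣA·y / ΣA = 115 mm.
Transfer each piece to the centroidal x-axis using Ī + A·d² with d = y − 115:
  web: d = 0 mm → contributes +12 167 000 mm⁴
  top flange (beyond web): d = 105 mm → contributes +9 510 167 mm⁴
  bottom flange (beyond web): d = -105 mm → contributes +9 510 167 mm⁴
Total I = 31 187 333 mm⁴.
For the y-axis: x̄ = 49 mm.
Repeating about the centroidal y-axis gives I_y = 1 598 893 mm⁴.
Polar second moment: J = I_x + I_y = 32 786 227 mm⁴.

J ≈ 3.28 × 10⁷ mm⁴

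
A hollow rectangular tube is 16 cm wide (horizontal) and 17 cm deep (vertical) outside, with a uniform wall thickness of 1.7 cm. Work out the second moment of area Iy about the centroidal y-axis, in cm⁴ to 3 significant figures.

Iy ≈ 3540 cm⁴

Break the section into simple shapes (no overlaps), measuring from the bottom-left corner of the bounding box.
Outer rectangle: 16 × 17, A = 272 cm², x = 8 cm, Ī = 5802.7 cm⁴.
Inner void (subtracted): 12.6 × 13.6, A = 171.36 cm², x = 8 cm, Ī = 2267.1 cm⁴.
By symmetry the centroid is at mid-width, x̄ = 8 cm.
All pieces are centred on the centroidal y-axis, so I = ΣĪ (holes subtracted) = 3535.6 cm⁴.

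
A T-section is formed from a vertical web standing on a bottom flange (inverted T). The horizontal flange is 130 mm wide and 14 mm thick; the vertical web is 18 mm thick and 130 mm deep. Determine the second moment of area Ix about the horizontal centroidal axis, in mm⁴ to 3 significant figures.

Decompose the section into non-overlapping parts with the origin at the bottom-left of its bounding rectangle.
Flange: 130 × 14, A = 1 820 mm², y = 7 mm, Ī = 29 727 mm⁴.
Web: 18 × 130, A = 2 340 mm², y = 79 mm, Ī = 3 295 500 mm⁴.
Centroid: ȳ = ΣA·y / ΣA = 47.5 mm.
Transfer each piece to the horizontal centroidal axis using Ī + A·d² with d = y − 47.5:
  flange: d = -40.5 mm → contributes +3 014 982 mm⁴
  web: d = 31.5 mm → contributes +5 617 365 mm⁴
Total I = 8 632 347 mm⁴.

Ix ≈ 8.63 × 10⁶ mm⁴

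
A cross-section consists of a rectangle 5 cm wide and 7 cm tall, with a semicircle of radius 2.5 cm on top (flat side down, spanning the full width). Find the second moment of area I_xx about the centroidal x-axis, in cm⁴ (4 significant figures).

Treat the section as a set of non-overlapping primitives; coordinates are from the bounding-box lower-left.
Rectangular body: 5 × 7, A = 35 cm², y = 3.5 cm, Ī = 142.917 cm⁴.
Semicircular cap: semicircle r = 2.5, A = 9.81748 cm², y = 8.06103 cm, Ī = 4.28738 cm⁴.
Centroid: ȳ = ΣA·y / ΣA = 4.49912 cm.
Transfer each piece to the centroidal x-axis using Ī + A·d² with d = y − 4.49912:
  rectangular body: d = -0.999116 cm → contributes +177.855 cm⁴
  semicircular cap: d = 3.56192 cm → contributes +128.844 cm⁴
Total I = 306.699 cm⁴.

I_xx ≈ 306.7 cm⁴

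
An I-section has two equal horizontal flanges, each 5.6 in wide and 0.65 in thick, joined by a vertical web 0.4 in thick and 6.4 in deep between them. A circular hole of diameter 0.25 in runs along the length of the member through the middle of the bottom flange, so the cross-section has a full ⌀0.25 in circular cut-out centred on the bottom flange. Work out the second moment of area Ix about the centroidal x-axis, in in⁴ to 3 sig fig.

Ix ≈ 98.8 in⁴

Decompose the section into non-overlapping parts with the origin at the bottom-left of its bounding rectangle.
Bottom flange: 5.6 × 0.65, A = 3.64 in², y = 0.325 in, Ī = 0.12816 in⁴.
Web: 0.4 × 6.4, A = 2.56 in², y = 3.85 in, Ī = 8.7381 in⁴.
Top flange: 5.6 × 0.65, A = 3.64 in², y = 7.375 in, Ī = 0.12816 in⁴.
Hole (subtracted): ⌀0.25, A = 0.049087 in², y = 0.325 in, Ī = 0.00019175 in⁴.
Centroid: ȳ = ΣA·y / ΣA = 3.8677 in.
Transfer each piece to the centroidal x-axis using Ī + A·d² with d = y − 3.8677:
  bottom flange: d = -3.5427 in → contributes +45.812 in⁴
  web: d = -0.017673 in → contributes +8.7389 in⁴
  top flange: d = 3.5073 in → contributes +44.905 in⁴
  hole: d = -3.5427 in → contributes −0.61626 in⁴
Total I = 98.84 in⁴.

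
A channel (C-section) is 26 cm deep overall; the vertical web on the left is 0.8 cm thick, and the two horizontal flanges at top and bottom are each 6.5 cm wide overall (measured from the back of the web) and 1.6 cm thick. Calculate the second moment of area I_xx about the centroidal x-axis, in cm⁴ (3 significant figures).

Treat the section as a set of non-overlapping primitives; coordinates are from the bounding-box lower-left.
Web: 0.8 × 26, A = 20.8 cm², y = 13 cm, Ī = 1171.7 cm⁴.
Top flange (beyond web): 5.7 × 1.6, A = 9.12 cm², y = 25.2 cm, Ī = 1.9456 cm⁴.
Bottom flange (beyond web): 5.7 × 1.6, A = 9.12 cm², y = 0.8 cm, Ī = 1.9456 cm⁴.
By symmetry the centroid is at mid-height, ȳ = 13 cm.
Transfer each piece to the centroidal x-axis using Ī + A·d² with d = y − 13:
  web: d = 0 cm → contributes +1171.7 cm⁴
  top flange (beyond web): d = 12.2 cm → contributes +1359.4 cm⁴
  bottom flange (beyond web): d = -12.2 cm → contributes +1359.4 cm⁴
Total I = 3890.5 cm⁴.

I_xx ≈ 3890 cm⁴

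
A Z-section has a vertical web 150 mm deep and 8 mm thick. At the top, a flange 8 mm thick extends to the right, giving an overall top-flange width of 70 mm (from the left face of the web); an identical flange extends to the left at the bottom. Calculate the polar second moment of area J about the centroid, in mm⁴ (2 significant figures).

J ≈ 8.8 × 10⁶ mm⁴

Treat the section as a set of non-overlapping primitives; coordinates are from the bounding-box lower-left.
Web: 8 × 150, A = 1 200 mm², y = 75 mm, Ī = 2 250 000 mm⁴.
Top flange (beyond web): 62 × 8, A = 496 mm², y = 146 mm, Ī = 2 645 mm⁴.
Bottom flange (beyond web): 62 × 8, A = 496 mm², y = 4 mm, Ī = 2 645 mm⁴.
Centroid: ȳ = ΣA·y / ΣA = 75 mm.
Transfer each piece to the centroidal x-axis using Ī + A·d² with d = y − 75:
  web: d = 0 mm → contributes +2 250 000 mm⁴
  top flange (beyond web): d = 71 mm → contributes +2 502 981 mm⁴
  bottom flange (beyond web): d = -71 mm → contributes +2 502 981 mm⁴
Total I = 7 255 963 mm⁴.
For the y-axis: x̄ = 66 mm.
Repeating about the centroidal y-axis gives I_y = 1 539 371 mm⁴.
Polar second moment: J = I_x + I_y = 8 795 333 mm⁴.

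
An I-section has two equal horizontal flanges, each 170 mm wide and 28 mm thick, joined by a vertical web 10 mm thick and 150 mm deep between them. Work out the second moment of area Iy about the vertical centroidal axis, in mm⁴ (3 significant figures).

Split into non-overlapping primitives; take the origin at the lower-left of the bounding box.
Bottom flange: 170 × 28, A = 4 760 mm², x = 85 mm, Ī = 11 463 667 mm⁴.
Web: 10 × 150, A = 1 500 mm², x = 85 mm, Ī = 12 500 mm⁴.
Top flange: 170 × 28, A = 4 760 mm², x = 85 mm, Ī = 11 463 667 mm⁴.
By symmetry the centroid is at mid-width, x̄ = 85 mm.
All pieces are centred on the vertical centroidal axis, so I = ΣĪ = 22 939 833 mm⁴.

Iy ≈ 2.29 × 10⁷ mm⁴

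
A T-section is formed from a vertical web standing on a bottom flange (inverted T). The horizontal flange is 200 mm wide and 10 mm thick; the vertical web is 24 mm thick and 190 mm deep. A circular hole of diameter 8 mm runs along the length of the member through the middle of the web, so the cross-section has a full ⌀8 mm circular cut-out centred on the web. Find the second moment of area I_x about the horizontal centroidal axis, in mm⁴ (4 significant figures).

Split into non-overlapping primitives; take the origin at the lower-left of the bounding box.
Flange: 200 × 10, A = 2 000 mm², y = 5 mm, Ī = 16666.7 mm⁴.
Web: 24 × 190, A = 4 560 mm², y = 105 mm, Ī = 13 718 000 mm⁴.
Hole (subtracted): ⌀8, A = 50.2655 mm², y = 105 mm, Ī = 201.062 mm⁴.
Centroid: ȳ = ΣA·y / ΣA = 74.2768 mm.
Transfer each piece to the horizontal centroidal axis using Ī + A·d² with d = y − 74.2768:
  flange: d = -69.2768 mm → contributes +9 615 211 mm⁴
  web: d = 30.7232 mm → contributes +18 022 258 mm⁴
  hole: d = 30.7232 mm → contributes −47647.5 mm⁴
Total I = 27 589 822 mm⁴.

I_x ≈ 2.759 × 10⁷ mm⁴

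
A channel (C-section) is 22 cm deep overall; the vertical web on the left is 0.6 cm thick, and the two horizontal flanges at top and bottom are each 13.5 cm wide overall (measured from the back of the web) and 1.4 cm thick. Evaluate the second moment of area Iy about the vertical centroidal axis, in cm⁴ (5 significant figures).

Decompose the section into non-overlapping parts with the origin at the bottom-left of its bounding rectangle.
Web: 0.6 × 22, A = 13.2 cm², x = 0.3 cm, Ī = 0.396 cm⁴.
Top flange (beyond web): 12.9 × 1.4, A = 18.06 cm², x = 7.05 cm, Ī = 250.4471 cm⁴.
Bottom flange (beyond web): 12.9 × 1.4, A = 18.06 cm², x = 7.05 cm, Ī = 250.4471 cm⁴.
Centroid: x̄ = ΣA·x / ΣA = 5.243431 cm.
Transfer each piece to the vertical centroidal axis using Ī + A·d² with d = x − 5.243431:
  web: d = -4.943431 cm → contributes +322.9711 cm⁴
  top flange (beyond web): d = 1.806569 cm → contributes +309.3893 cm⁴
  bottom flange (beyond web): d = 1.806569 cm → contributes +309.3893 cm⁴
Total I = 941.7498 cm⁴.

Iy ≈ 941.75 cm⁴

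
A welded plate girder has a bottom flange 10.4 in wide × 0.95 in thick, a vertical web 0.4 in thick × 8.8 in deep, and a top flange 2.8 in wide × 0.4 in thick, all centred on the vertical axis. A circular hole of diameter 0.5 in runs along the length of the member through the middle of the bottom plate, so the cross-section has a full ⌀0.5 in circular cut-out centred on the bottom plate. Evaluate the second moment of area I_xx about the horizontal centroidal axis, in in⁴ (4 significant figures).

Break the section into simple shapes (no overlaps), measuring from the bottom-left corner of the bounding box.
Bottom plate: 10.4 × 0.95, A = 9.88 in², y = 0.475 in, Ī = 0.743058 in⁴.
Web plate: 0.4 × 8.8, A = 3.52 in², y = 5.35 in, Ī = 22.7157 in⁴.
Top plate: 2.8 × 0.4, A = 1.12 in², y = 9.95 in, Ī = 0.0149333 in⁴.
Hole (subtracted): ⌀0.5, A = 0.19635 in², y = 0.475 in, Ī = 0.00306796 in⁴.
Centroid: ȳ = ΣA·y / ΣA = 2.41389 in.
Transfer each piece to the horizontal centroidal axis using Ī + A·d² with d = y − 2.41389:
  bottom plate: d = -1.93889 in → contributes +37.8849 in⁴
  web plate: d = 2.93611 in → contributes +53.0607 in⁴
  top plate: d = 7.53611 in → contributes +63.623 in⁴
  hole: d = -1.93889 in → contributes −0.741205 in⁴
Total I = 153.827 in⁴.

I_xx ≈ 153.8 in⁴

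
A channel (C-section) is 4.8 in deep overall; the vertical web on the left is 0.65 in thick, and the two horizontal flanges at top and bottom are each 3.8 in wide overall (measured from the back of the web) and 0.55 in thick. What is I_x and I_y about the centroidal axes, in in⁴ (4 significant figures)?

Split into non-overlapping primitives; take the origin at the lower-left of the bounding box.
Web: 0.65 × 4.8, A = 3.12 in², y = 2.4 in, Ī = 5.9904 in⁴.
Top flange (beyond web): 3.15 × 0.55, A = 1.7325 in², y = 4.525 in, Ī = 0.0436734 in⁴.
Bottom flange (beyond web): 3.15 × 0.55, A = 1.7325 in², y = 0.275 in, Ī = 0.0436734 in⁴.
By symmetry the centroid is at mid-height, ȳ = 2.4 in.
Transfer each piece to the centroidal x-axis using Ī + A·d² with d = y − 2.4:
  web: d = 0 in → contributes +5.9904 in⁴
  top flange (beyond web): d = 2.125 in → contributes +7.86699 in⁴
  bottom flange (beyond web): d = -2.125 in → contributes +7.86699 in⁴
Total I = 21.7244 in⁴.
For the y-axis: x̄ = 1.32477 in.
Repeating about the centroidal y-axis gives I_y = 8.90162 in⁴.

I_x ≈ 21.72 in⁴, I_y ≈ 8.902 in⁴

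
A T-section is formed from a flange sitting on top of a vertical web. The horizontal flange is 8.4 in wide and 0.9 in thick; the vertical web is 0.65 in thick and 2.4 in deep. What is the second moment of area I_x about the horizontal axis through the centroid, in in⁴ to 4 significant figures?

Decompose the section into non-overlapping parts with the origin at the bottom-left of its bounding rectangle.
Flange: 8.4 × 0.9, A = 7.56 in², y = 2.85 in, Ī = 0.5103 in⁴.
Web: 0.65 × 2.4, A = 1.56 in², y = 1.2 in, Ī = 0.7488 in⁴.
Centroid: ȳ = ΣA·y / ΣA = 2.56776 in.
Transfer each piece to the horizontal axis through the centroid using Ī + A·d² with d = y − 2.56776:
  flange: d = 0.282237 in → contributes +1.11251 in⁴
  web: d = -1.36776 in → contributes +3.66721 in⁴
Total I = 4.77972 in⁴.

I_x ≈ 4.780 in⁴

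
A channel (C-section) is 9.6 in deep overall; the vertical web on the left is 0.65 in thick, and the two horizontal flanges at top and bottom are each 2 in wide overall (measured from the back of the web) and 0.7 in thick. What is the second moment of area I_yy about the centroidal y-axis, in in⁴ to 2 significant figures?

I_yy ≈ 2.0 in⁴

Decompose the section into non-overlapping parts with the origin at the bottom-left of its bounding rectangle.
Web: 0.65 × 9.6, A = 6.24 in², x = 0.325 in, Ī = 0.2197 in⁴.
Top flange (beyond web): 1.35 × 0.7, A = 0.945 in², x = 1.325 in, Ī = 0.1435 in⁴.
Bottom flange (beyond web): 1.35 × 0.7, A = 0.945 in², x = 1.325 in, Ī = 0.1435 in⁴.
Centroid: x̄ = ΣA·x / ΣA = 0.5575 in.
Transfer each piece to the centroidal y-axis using Ī + A·d² with d = x − 0.5575:
  web: d = -0.2325 in → contributes +0.5569 in⁴
  top flange (beyond web): d = 0.7675 in → contributes +0.7002 in⁴
  bottom flange (beyond web): d = 0.7675 in → contributes +0.7002 in⁴
Total I = 1.957 in⁴.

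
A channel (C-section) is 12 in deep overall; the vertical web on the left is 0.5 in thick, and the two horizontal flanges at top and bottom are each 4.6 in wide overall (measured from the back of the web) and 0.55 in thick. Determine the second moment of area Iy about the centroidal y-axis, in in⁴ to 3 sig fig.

Iy ≈ 20.1 in⁴

Decompose the section into non-overlapping parts with the origin at the bottom-left of its bounding rectangle.
Web: 0.5 × 12, A = 6 in², x = 0.25 in, Ī = 0.125 in⁴.
Top flange (beyond web): 4.1 × 0.55, A = 2.255 in², x = 2.55 in, Ī = 3.1589 in⁴.
Bottom flange (beyond web): 4.1 × 0.55, A = 2.255 in², x = 2.55 in, Ī = 3.1589 in⁴.
Centroid: x̄ = ΣA·x / ΣA = 1.237 in.
Transfer each piece to the centroidal y-axis using Ī + A·d² with d = x − 1.237:
  web: d = -0.98696 in → contributes +5.9696 in⁴
  top flange (beyond web): d = 1.313 in → contributes +7.0466 in⁴
  bottom flange (beyond web): d = 1.313 in → contributes +7.0466 in⁴
Total I = 20.063 in⁴.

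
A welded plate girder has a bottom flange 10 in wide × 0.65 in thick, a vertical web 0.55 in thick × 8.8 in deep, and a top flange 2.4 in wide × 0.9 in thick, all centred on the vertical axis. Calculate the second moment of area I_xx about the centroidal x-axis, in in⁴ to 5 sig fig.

I_xx ≈ 197.20 in⁴

Decompose the section into non-overlapping parts with the origin at the bottom-left of its bounding rectangle.
Bottom plate: 10 × 0.65, A = 6.5 in², y = 0.325 in, Ī = 0.2288542 in⁴.
Web plate: 0.55 × 8.8, A = 4.84 in², y = 5.05 in, Ī = 31.23413 in⁴.
Top plate: 2.4 × 0.9, A = 2.16 in², y = 9.9 in, Ī = 0.1458 in⁴.
Centroid: ȳ = ΣA·y / ΣA = 3.551 in.
Transfer each piece to the centroidal x-axis using Ī + A·d² with d = y − 3.551:
  bottom plate: d = -3.226 in → contributes +67.87485 in⁴
  web plate: d = 1.499 in → contributes +42.10962 in⁴
  top plate: d = 6.349 in → contributes +87.21497 in⁴
Total I = 197.1994 in⁴.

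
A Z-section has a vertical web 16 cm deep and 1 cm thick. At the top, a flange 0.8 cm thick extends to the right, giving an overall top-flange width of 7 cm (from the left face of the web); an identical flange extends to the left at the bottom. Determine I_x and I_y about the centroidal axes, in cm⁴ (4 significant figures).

Break the section into simple shapes (no overlaps), measuring from the bottom-left corner of the bounding box.
Web: 1 × 16, A = 16 cm², y = 8 cm, Ī = 341.333 cm⁴.
Top flange (beyond web): 6 × 0.8, A = 4.8 cm², y = 15.6 cm, Ī = 0.256 cm⁴.
Bottom flange (beyond web): 6 × 0.8, A = 4.8 cm², y = 0.4 cm, Ī = 0.256 cm⁴.
Centroid: ȳ = ΣA·y / ΣA = 8 cm.
Transfer each piece to the centroidal x-axis using Ī + A·d² with d = y − 8:
  web: d = 0 cm → contributes +341.333 cm⁴
  top flange (beyond web): d = 7.6 cm → contributes +277.504 cm⁴
  bottom flange (beyond web): d = -7.6 cm → contributes +277.504 cm⁴
Total I = 896.341 cm⁴.
For the y-axis: x̄ = 6.5 cm.
Repeating about the centroidal y-axis gives I_y = 147.733 cm⁴.

I_x ≈ 896.3 cm⁴, I_y ≈ 147.7 cm⁴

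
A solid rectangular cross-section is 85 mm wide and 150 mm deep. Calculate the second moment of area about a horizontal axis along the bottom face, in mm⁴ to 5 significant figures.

I_base ≈ 9.5625 × 10⁷ mm⁴

The section: 85 × 150, A = 12 750 mm², y = 75 mm, Ī = 23 906 250 mm⁴.
Transfer it to the bottom edge using Ī + A·d² with d = y − 0:
  the section: d = 75 mm → contributes +95 625 000 mm⁴
Total I = 95 625 000 mm⁴.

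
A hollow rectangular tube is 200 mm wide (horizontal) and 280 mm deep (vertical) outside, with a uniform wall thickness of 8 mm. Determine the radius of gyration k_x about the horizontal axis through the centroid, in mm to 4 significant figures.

Treat the section as a set of non-overlapping primitives; coordinates are from the bounding-box lower-left.
Outer rectangle: 200 × 280, A = 56 000 mm², y = 140 mm, Ī = 365 866 667 mm⁴.
Inner void (subtracted): 184 × 264, A = 48 576 mm², y = 140 mm, Ī = 282 129 408 mm⁴.
By symmetry the centroid is at mid-height, ȳ = 140 mm.
All pieces are centred on the horizontal axis through the centroid, so I = ΣĪ (holes subtracted) = 83 737 259 mm⁴.
Radius of gyration: k = √(I/A) = √(83 737 259 / 7 424) = 106.204 mm.

k_x ≈ 106.2 mm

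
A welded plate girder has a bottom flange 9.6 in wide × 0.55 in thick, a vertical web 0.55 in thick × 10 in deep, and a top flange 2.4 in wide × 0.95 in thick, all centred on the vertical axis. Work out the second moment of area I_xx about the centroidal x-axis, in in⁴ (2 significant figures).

I_xx ≈ 240 in⁴

Treat the section as a set of non-overlapping primitives; coordinates are from the bounding-box lower-left.
Bottom plate: 9.6 × 0.55, A = 5.28 in², y = 0.275 in, Ī = 0.1331 in⁴.
Web plate: 0.55 × 10, A = 5.5 in², y = 5.55 in, Ī = 45.83 in⁴.
Top plate: 2.4 × 0.95, A = 2.28 in², y = 11.03 in, Ī = 0.1715 in⁴.
Centroid: ȳ = ΣA·y / ΣA = 4.373 in.
Transfer each piece to the centroidal x-axis using Ī + A·d² with d = y − 4.373:
  bottom plate: d = -4.098 in → contributes +88.81 in⁴
  web plate: d = 1.177 in → contributes +53.45 in⁴
  top plate: d = 6.652 in → contributes +101.1 in⁴
Total I = 243.3 in⁴.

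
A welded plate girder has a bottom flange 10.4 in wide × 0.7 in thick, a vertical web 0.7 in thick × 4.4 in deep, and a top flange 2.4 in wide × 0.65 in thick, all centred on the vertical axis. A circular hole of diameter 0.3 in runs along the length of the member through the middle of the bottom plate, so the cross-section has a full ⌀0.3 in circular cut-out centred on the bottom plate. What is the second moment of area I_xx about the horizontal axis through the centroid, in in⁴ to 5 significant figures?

I_xx ≈ 44.537 in⁴

Treat the section as a set of non-overlapping primitives; coordinates are from the bounding-box lower-left.
Bottom plate: 10.4 × 0.7, A = 7.28 in², y = 0.35 in, Ī = 0.2972667 in⁴.
Web plate: 0.7 × 4.4, A = 3.08 in², y = 2.9 in, Ī = 4.969067 in⁴.
Top plate: 2.4 × 0.65, A = 1.56 in², y = 5.425 in, Ī = 0.054925 in⁴.
Hole (subtracted): ⌀0.3, A = 0.07068583 in², y = 0.35 in, Ī = 0.0003976078 in⁴.
Centroid: ȳ = ΣA·y / ΣA = 1.680963 in.
Transfer each piece to the horizontal axis through the centroid using Ī + A·d² with d = y − 1.680963:
  bottom plate: d = -1.330963 in → contributes +13.19352 in⁴
  web plate: d = 1.219037 in → contributes +9.546104 in⁴
  top plate: d = 3.744037 in → contributes +21.92271 in⁴
  hole: d = -1.330963 in → contributes −0.1256149 in⁴
Total I = 44.53672 in⁴.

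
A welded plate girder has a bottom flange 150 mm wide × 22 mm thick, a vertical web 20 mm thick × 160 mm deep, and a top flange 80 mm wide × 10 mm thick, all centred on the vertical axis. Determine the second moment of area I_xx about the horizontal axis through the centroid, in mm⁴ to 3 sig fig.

I_xx ≈ 3.27 × 10⁷ mm⁴

Split into non-overlapping primitives; take the origin at the lower-left of the bounding box.
Bottom plate: 150 × 22, A = 3 300 mm², y = 11 mm, Ī = 133 100 mm⁴.
Web plate: 20 × 160, A = 3 200 mm², y = 102 mm, Ī = 6 826 667 mm⁴.
Top plate: 80 × 10, A = 800 mm², y = 187 mm, Ī = 6666.7 mm⁴.
Centroid: ȳ = ΣA·y / ΣA = 70.178 mm.
Transfer each piece to the horizontal axis through the centroid using Ī + A·d² with d = y − 70.178:
  bottom plate: d = -59.178 mm → contributes +11 689 850 mm⁴
  web plate: d = 31.822 mm → contributes +10 067 097 mm⁴
  top plate: d = 116.82 mm → contributes +10 924 555 mm⁴
Total I = 32 681 502 mm⁴.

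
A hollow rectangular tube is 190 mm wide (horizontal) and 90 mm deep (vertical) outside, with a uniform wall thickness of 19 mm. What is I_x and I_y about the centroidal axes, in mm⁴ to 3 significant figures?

Treat the section as a set of non-overlapping primitives; coordinates are from the bounding-box lower-left.
Outer rectangle: 190 × 90, A = 17 100 mm², y = 45 mm, Ī = 11 542 500 mm⁴.
Inner void (subtracted): 152 × 52, A = 7 904 mm², y = 45 mm, Ī = 1 781 035 mm⁴.
By symmetry the centroid is at mid-height, ȳ = 45 mm.
All pieces are centred on the centroidal x-axis, so I = ΣĪ (holes subtracted) = 9 761 465 mm⁴.
Repeating about the centroidal y-axis gives I_y = 36 224 665 mm⁴.

I_x ≈ 9.76 × 10⁶ mm⁴, I_y ≈ 3.62 × 10⁷ mm⁴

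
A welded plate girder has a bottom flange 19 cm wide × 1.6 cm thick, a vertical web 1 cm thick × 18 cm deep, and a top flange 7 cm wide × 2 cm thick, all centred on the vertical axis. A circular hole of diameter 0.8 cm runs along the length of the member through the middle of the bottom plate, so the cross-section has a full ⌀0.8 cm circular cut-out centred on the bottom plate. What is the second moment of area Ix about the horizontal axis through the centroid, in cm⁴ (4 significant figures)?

Break the section into simple shapes (no overlaps), measuring from the bottom-left corner of the bounding box.
Bottom plate: 19 × 1.6, A = 30.4 cm², y = 0.8 cm, Ī = 6.48533 cm⁴.
Web plate: 1 × 18, A = 18 cm², y = 10.6 cm, Ī = 486 cm⁴.
Top plate: 7 × 2, A = 14 cm², y = 20.6 cm, Ī = 4.66667 cm⁴.
Hole (subtracted): ⌀0.8, A = 0.502655 cm², y = 0.8 cm, Ī = 0.0201062 cm⁴.
Centroid: ȳ = ΣA·y / ΣA = 8.12826 cm.
Transfer each piece to the horizontal axis through the centroid using Ī + A·d² with d = y − 8.12826:
  bottom plate: d = -7.32826 cm → contributes +1639.07 cm⁴
  web plate: d = 2.47174 cm → contributes +595.971 cm⁴
  top plate: d = 12.4717 cm → contributes +2182.29 cm⁴
  hole: d = -7.32826 cm → contributes −27.0144 cm⁴
Total I = 4390.31 cm⁴.

Ix ≈ 4390 cm⁴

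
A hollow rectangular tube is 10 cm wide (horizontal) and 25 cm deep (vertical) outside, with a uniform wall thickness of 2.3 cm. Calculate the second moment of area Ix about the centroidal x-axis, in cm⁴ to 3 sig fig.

Ix ≈ 9200 cm⁴

Decompose the section into non-overlapping parts with the origin at the bottom-left of its bounding rectangle.
Outer rectangle: 10 × 25, A = 250 cm², y = 12.5 cm, Ī = 13 021 cm⁴.
Inner void (subtracted): 5.4 × 20.4, A = 110.16 cm², y = 12.5 cm, Ī = 3820.3 cm⁴.
By symmetry the centroid is at mid-height, ȳ = 12.5 cm.
All pieces are centred on the centroidal x-axis, so I = ΣĪ (holes subtracted) = 9200.5 cm⁴.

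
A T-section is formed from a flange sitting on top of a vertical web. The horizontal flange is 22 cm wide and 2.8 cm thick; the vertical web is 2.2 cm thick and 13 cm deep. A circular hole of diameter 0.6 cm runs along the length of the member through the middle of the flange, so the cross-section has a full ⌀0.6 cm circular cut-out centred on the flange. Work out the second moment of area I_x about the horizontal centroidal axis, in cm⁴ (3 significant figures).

Split into non-overlapping primitives; take the origin at the lower-left of the bounding box.
Flange: 22 × 2.8, A = 61.6 cm², y = 14.4 cm, Ī = 40.245 cm⁴.
Web: 2.2 × 13, A = 28.6 cm², y = 6.5 cm, Ī = 402.78 cm⁴.
Hole (subtracted): ⌀0.6, A = 0.28274 cm², y = 14.4 cm, Ī = 0.0063617 cm⁴.
Centroid: ȳ = ΣA·y / ΣA = 11.887 cm.
Transfer each piece to the horizontal centroidal axis using Ī + A·d² with d = y − 11.887:
  flange: d = 2.5128 cm → contributes +429.18 cm⁴
  web: d = -5.3872 cm → contributes +1232.8 cm⁴
  hole: d = 2.5128 cm → contributes −1.7916 cm⁴
Total I = 1660.2 cm⁴.

I_x ≈ 1660 cm⁴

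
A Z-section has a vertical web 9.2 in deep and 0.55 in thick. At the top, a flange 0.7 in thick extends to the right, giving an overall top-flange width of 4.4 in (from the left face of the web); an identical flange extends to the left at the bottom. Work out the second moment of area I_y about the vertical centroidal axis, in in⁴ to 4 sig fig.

Decompose the section into non-overlapping parts with the origin at the bottom-left of its bounding rectangle.
Web: 0.55 × 9.2, A = 5.06 in², x = 4.125 in, Ī = 0.127554 in⁴.
Top flange (beyond web): 3.85 × 0.7, A = 2.695 in², x = 6.325 in, Ī = 3.32889 in⁴.
Bottom flange (beyond web): 3.85 × 0.7, A = 2.695 in², x = 1.925 in, Ī = 3.32889 in⁴.
Centroid: x̄ = ΣA·x / ΣA = 4.125 in.
Transfer each piece to the vertical centroidal axis using Ī + A·d² with d = x − 4.125:
  web: d = 0 in → contributes +0.127554 in⁴
  top flange (beyond web): d = 2.2 in → contributes +16.3727 in⁴
  bottom flange (beyond web): d = -2.2 in → contributes +16.3727 in⁴
Total I = 32.8729 in⁴.

I_y ≈ 32.87 in⁴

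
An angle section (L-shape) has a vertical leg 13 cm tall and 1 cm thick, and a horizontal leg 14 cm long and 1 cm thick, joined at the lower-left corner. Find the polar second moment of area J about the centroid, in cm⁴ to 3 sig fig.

J ≈ 921 cm⁴

Break the section into simple shapes (no overlaps), measuring from the bottom-left corner of the bounding box.
Vertical leg: 1 × 13, A = 13 cm², y = 6.5 cm, Ī = 183.08 cm⁴.
Horizontal leg (remainder): 13 × 1, A = 13 cm², y = 0.5 cm, Ī = 1.0833 cm⁴.
Centroid: ȳ = ΣA·y / ΣA = 3.5 cm.
Transfer each piece to the centroidal x-axis using Ī + A·d² with d = y − 3.5:
  vertical leg: d = 3 cm → contributes +300.08 cm⁴
  horizontal leg (remainder): d = -3 cm → contributes +118.08 cm⁴
Total I = 418.17 cm⁴.
For the y-axis: x̄ = 4 cm.
Repeating about the centroidal y-axis gives I_y = 502.67 cm⁴.
Polar second moment: J = I_x + I_y = 920.83 cm⁴.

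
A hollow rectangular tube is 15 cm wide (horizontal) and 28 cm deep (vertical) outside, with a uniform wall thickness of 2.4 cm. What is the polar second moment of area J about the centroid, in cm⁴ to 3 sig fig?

J ≈ 2.26 × 10⁴ cm⁴

Break the section into simple shapes (no overlaps), measuring from the bottom-left corner of the bounding box.
Outer rectangle: 15 × 28, A = 420 cm², y = 14 cm, Ī = 27 440 cm⁴.
Inner void (subtracted): 10.2 × 23.2, A = 236.64 cm², y = 14 cm, Ī = 10 614 cm⁴.
By symmetry the centroid is at mid-height, ȳ = 14 cm.
All pieces are centred on the centroidal x-axis, so I = ΣĪ (holes subtracted) = 16 826 cm⁴.
Repeating about the centroidal y-axis gives I_y = 5823.3 cm⁴.
Polar second moment: J = I_x + I_y = 22 649 cm⁴.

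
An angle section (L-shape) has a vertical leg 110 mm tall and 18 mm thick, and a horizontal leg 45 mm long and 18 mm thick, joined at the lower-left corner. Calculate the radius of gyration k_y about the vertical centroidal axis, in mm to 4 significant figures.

k_y ≈ 10.67 mm

Treat the section as a set of non-overlapping primitives; coordinates are from the bounding-box lower-left.
Vertical leg: 18 × 110, A = 1 980 mm², x = 9 mm, Ī = 53 460 mm⁴.
Horizontal leg (remainder): 27 × 18, A = 486 mm², x = 31.5 mm, Ī = 29524.5 mm⁴.
Centroid: x̄ = ΣA·x / ΣA = 13.4343 mm.
Transfer each piece to the vertical centroidal axis using Ī + A·d² with d = x − 13.4343:
  vertical leg: d = -4.43431 mm → contributes +92392.9 mm⁴
  horizontal leg (remainder): d = 18.0657 mm → contributes +188 140 mm⁴
Total I = 280 533 mm⁴.
Radius of gyration: k = √(I/A) = √(280 533 / 2 466) = 10.6658 mm.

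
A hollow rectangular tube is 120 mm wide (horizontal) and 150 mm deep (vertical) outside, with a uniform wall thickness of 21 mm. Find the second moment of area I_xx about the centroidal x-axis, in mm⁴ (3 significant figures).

I_xx ≈ 2.56 × 10⁷ mm⁴

Break the section into simple shapes (no overlaps), measuring from the bottom-left corner of the bounding box.
Outer rectangle: 120 × 150, A = 18 000 mm², y = 75 mm, Ī = 33 750 000 mm⁴.
Inner void (subtracted): 78 × 108, A = 8 424 mm², y = 75 mm, Ī = 8 188 128 mm⁴.
By symmetry the centroid is at mid-height, ȳ = 75 mm.
All pieces are centred on the centroidal x-axis, so I = ΣĪ (holes subtracted) = 25 561 872 mm⁴.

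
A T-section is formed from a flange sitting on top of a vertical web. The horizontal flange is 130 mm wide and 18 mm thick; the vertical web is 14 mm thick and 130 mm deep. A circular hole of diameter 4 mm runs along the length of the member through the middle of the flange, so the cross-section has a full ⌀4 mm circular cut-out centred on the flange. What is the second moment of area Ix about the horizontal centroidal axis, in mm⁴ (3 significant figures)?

Ix ≈ 8.22 × 10⁶ mm⁴

Treat the section as a set of non-overlapping primitives; coordinates are from the bounding-box lower-left.
Flange: 130 × 18, A = 2 340 mm², y = 139 mm, Ī = 63 180 mm⁴.
Web: 14 × 130, A = 1 820 mm², y = 65 mm, Ī = 2 563 167 mm⁴.
Hole (subtracted): ⌀4, A = 12.566 mm², y = 139 mm, Ī = 12.566 mm⁴.
Centroid: ȳ = ΣA·y / ΣA = 106.53 mm.
Transfer each piece to the horizontal centroidal axis using Ī + A·d² with d = y − 106.53:
  flange: d = 32.473 mm → contributes +2 530 714 mm⁴
  web: d = -41.527 mm → contributes +5 701 727 mm⁴
  hole: d = 32.473 mm → contributes −13 264 mm⁴
Total I = 8 219 178 mm⁴.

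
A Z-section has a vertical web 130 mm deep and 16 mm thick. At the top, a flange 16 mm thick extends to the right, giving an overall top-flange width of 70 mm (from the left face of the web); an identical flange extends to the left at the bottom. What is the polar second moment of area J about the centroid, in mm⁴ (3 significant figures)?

J ≈ 1.12 × 10⁷ mm⁴

Split into non-overlapping primitives; take the origin at the lower-left of the bounding box.
Web: 16 × 130, A = 2 080 mm², y = 65 mm, Ī = 2 929 333 mm⁴.
Top flange (beyond web): 54 × 16, A = 864 mm², y = 122 mm, Ī = 18 432 mm⁴.
Bottom flange (beyond web): 54 × 16, A = 864 mm², y = 8 mm, Ī = 18 432 mm⁴.
Centroid: ȳ = ΣA·y / ΣA = 65 mm.
Transfer each piece to the centroidal x-axis using Ī + A·d² with d = y − 65:
  web: d = 0 mm → contributes +2 929 333 mm⁴
  top flange (beyond web): d = 57 mm → contributes +2 825 568 mm⁴
  bottom flange (beyond web): d = -57 mm → contributes +2 825 568 mm⁴
Total I = 8 580 469 mm⁴.
For the y-axis: x̄ = 62 mm.
Repeating about the centroidal y-axis gives I_y = 2 581 077 mm⁴.
Polar second moment: J = I_x + I_y = 11 161 547 mm⁴.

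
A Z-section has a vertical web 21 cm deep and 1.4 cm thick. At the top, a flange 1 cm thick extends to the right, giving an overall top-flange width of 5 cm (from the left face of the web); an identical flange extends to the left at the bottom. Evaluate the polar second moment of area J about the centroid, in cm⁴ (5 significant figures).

Decompose the section into non-overlapping parts with the origin at the bottom-left of its bounding rectangle.
Web: 1.4 × 21, A = 29.4 cm², y = 10.5 cm, Ī = 1080.45 cm⁴.
Top flange (beyond web): 3.6 × 1, A = 3.6 cm², y = 20.5 cm, Ī = 0.3 cm⁴.
Bottom flange (beyond web): 3.6 × 1, A = 3.6 cm², y = 0.5 cm, Ī = 0.3 cm⁴.
Centroid: ȳ = ΣA·y / ΣA = 10.5 cm.
Transfer each piece to the centroidal x-axis using Ī + A·d² with d = y − 10.5:
  web: d = 0 cm → contributes +1080.45 cm⁴
  top flange (beyond web): d = 10 cm → contributes +360.3 cm⁴
  bottom flange (beyond web): d = -10 cm → contributes +360.3 cm⁴
Total I = 1801.05 cm⁴.
For the y-axis: x̄ = 4.3 cm.
Repeating about the centroidal y-axis gives I_y = 57.578 cm⁴.
Polar second moment: J = I_x + I_y = 1858.628 cm⁴.

J ≈ 1858.6 cm⁴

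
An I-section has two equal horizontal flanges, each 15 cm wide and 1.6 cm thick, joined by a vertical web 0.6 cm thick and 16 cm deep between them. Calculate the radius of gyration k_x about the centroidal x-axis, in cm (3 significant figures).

k_x ≈ 8.26 cm

Decompose the section into non-overlapping parts with the origin at the bottom-left of its bounding rectangle.
Bottom flange: 15 × 1.6, A = 24 cm², y = 0.8 cm, Ī = 5.12 cm⁴.
Web: 0.6 × 16, A = 9.6 cm², y = 9.6 cm, Ī = 204.8 cm⁴.
Top flange: 15 × 1.6, A = 24 cm², y = 18.4 cm, Ī = 5.12 cm⁴.
By symmetry the centroid is at mid-height, ȳ = 9.6 cm.
Transfer each piece to the centroidal x-axis using Ī + A·d² with d = y − 9.6:
  bottom flange: d = -8.8 cm → contributes +1863.7 cm⁴
  web: d = 0 cm → contributes +204.8 cm⁴
  top flange: d = 8.8 cm → contributes +1863.7 cm⁴
Total I = 3932.2 cm⁴.
Radius of gyration: k = √(I/A) = √(3932.2 / 57.6) = 8.2624 cm.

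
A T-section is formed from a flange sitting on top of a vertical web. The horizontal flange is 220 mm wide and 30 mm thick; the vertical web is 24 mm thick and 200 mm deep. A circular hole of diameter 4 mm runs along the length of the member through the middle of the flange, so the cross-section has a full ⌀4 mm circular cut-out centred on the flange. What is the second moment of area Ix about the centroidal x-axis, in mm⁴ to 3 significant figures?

Ix ≈ 5.32 × 10⁷ mm⁴

Split into non-overlapping primitives; take the origin at the lower-left of the bounding box.
Flange: 220 × 30, A = 6 600 mm², y = 215 mm, Ī = 495 000 mm⁴.
Web: 24 × 200, A = 4 800 mm², y = 100 mm, Ī = 16 000 000 mm⁴.
Hole (subtracted): ⌀4, A = 12.566 mm², y = 215 mm, Ī = 12.566 mm⁴.
Centroid: ȳ = ΣA·y / ΣA = 166.53 mm.
Transfer each piece to the centroidal x-axis using Ī + A·d² with d = y − 166.53:
  flange: d = 48.474 mm → contributes +16 003 521 mm⁴
  web: d = -66.526 mm → contributes +37 243 091 mm⁴
  hole: d = 48.474 mm → contributes −29 541 mm⁴
Total I = 53 217 071 mm⁴.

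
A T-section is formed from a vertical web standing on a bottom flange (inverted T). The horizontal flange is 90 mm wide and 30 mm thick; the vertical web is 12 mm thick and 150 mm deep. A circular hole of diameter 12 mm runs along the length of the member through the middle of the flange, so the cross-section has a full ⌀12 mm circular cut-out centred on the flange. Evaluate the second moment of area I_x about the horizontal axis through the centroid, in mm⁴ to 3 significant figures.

I_x ≈ 1.22 × 10⁷ mm⁴

Split into non-overlapping primitives; take the origin at the lower-left of the bounding box.
Flange: 90 × 30, A = 2 700 mm², y = 15 mm, Ī = 202 500 mm⁴.
Web: 12 × 150, A = 1 800 mm², y = 105 mm, Ī = 3 375 000 mm⁴.
Hole (subtracted): ⌀12, A = 113.1 mm², y = 15 mm, Ī = 1017.9 mm⁴.
Centroid: ȳ = ΣA·y / ΣA = 51.928 mm.
Transfer each piece to the horizontal axis through the centroid using Ī + A·d² with d = y − 51.928:
  flange: d = -36.928 mm → contributes +3 884 449 mm⁴
  web: d = 53.072 mm → contributes +8 444 927 mm⁴
  hole: d = -36.928 mm → contributes −155 247 mm⁴
Total I = 12 174 129 mm⁴.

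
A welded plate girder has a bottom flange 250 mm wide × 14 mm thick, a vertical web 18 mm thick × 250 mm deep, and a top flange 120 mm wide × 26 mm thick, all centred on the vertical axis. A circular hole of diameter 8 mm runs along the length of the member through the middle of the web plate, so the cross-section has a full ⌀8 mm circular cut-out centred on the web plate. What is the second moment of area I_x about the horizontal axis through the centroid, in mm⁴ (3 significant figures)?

I_x ≈ 1.44 × 10⁸ mm⁴

Treat the section as a set of non-overlapping primitives; coordinates are from the bounding-box lower-left.
Bottom plate: 250 × 14, A = 3 500 mm², y = 7 mm, Ī = 57 167 mm⁴.
Web plate: 18 × 250, A = 4 500 mm², y = 139 mm, Ī = 23 437 500 mm⁴.
Top plate: 120 × 26, A = 3 120 mm², y = 277 mm, Ī = 175 760 mm⁴.
Hole (subtracted): ⌀8, A = 50.265 mm², y = 139 mm, Ī = 201.06 mm⁴.
Centroid: ȳ = ΣA·y / ΣA = 136.16 mm.
Transfer each piece to the horizontal axis through the centroid using Ī + A·d² with d = y − 136.16:
  bottom plate: d = -129.16 mm → contributes +58 445 077 mm⁴
  web plate: d = 2.8402 mm → contributes +23 473 800 mm⁴
  top plate: d = 140.84 mm → contributes +62 063 941 mm⁴
  hole: d = 2.8402 mm → contributes −606.53 mm⁴
Total I = 143 982 210 mm⁴.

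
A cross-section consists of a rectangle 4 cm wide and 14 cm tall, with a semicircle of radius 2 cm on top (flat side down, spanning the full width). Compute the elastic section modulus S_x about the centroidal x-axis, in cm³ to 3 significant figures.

Split into non-overlapping primitives; take the origin at the lower-left of the bounding box.
Rectangular body: 4 × 14, A = 56 cm², y = 7 cm, Ī = 914.67 cm⁴.
Semicircular cap: semicircle r = 2, A = 6.2832 cm², y = 14.849 cm, Ī = 1.7561 cm⁴.
Centroid: ȳ = ΣA·y / ΣA = 7.7918 cm.
Transfer each piece to the centroidal x-axis using Ī + A·d² with d = y − 7.7918:
  rectangular body: d = -0.7918 cm → contributes +949.78 cm⁴
  semicircular cap: d = 7.057 cm → contributes +314.67 cm⁴
Total I = 1264.4 cm⁴.
Extreme fibre distance c = 8.2082 cm; S = I/c = 154.05 cm³.

S_x ≈ 154 cm³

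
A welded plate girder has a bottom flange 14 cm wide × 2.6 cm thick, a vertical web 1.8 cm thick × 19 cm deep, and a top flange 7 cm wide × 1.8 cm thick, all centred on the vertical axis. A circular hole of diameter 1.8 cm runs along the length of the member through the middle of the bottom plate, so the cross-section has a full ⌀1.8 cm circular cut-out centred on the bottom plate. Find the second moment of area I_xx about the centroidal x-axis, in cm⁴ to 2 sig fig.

I_xx ≈ 5700 cm⁴

Treat the section as a set of non-overlapping primitives; coordinates are from the bounding-box lower-left.
Bottom plate: 14 × 2.6, A = 36.4 cm², y = 1.3 cm, Ī = 20.51 cm⁴.
Web plate: 1.8 × 19, A = 34.2 cm², y = 12.1 cm, Ī = 1 029 cm⁴.
Top plate: 7 × 1.8, A = 12.6 cm², y = 22.5 cm, Ī = 3.402 cm⁴.
Hole (subtracted): ⌀1.8, A = 2.545 cm², y = 1.3 cm, Ī = 0.5153 cm⁴.
Centroid: ȳ = ΣA·y / ΣA = 9.191 cm.
Transfer each piece to the centroidal x-axis using Ī + A·d² with d = y − 9.191:
  bottom plate: d = -7.891 cm → contributes +2 287 cm⁴
  web plate: d = 2.909 cm → contributes +1 318 cm⁴
  top plate: d = 13.31 cm → contributes +2 235 cm⁴
  hole: d = -7.891 cm → contributes −159 cm⁴
Total I = 5 682 cm⁴.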